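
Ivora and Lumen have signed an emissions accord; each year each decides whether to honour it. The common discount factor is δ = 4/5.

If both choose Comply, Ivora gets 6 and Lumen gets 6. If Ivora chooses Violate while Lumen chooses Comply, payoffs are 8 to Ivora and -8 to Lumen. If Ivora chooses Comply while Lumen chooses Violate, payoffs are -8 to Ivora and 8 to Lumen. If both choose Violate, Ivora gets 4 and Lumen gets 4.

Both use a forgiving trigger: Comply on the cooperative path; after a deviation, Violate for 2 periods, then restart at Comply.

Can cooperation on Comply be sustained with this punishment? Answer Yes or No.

Yes

IC: δ+…+δ^2 ≥ (8−6)/(6−4) = 1.
At δ = 4/5: partial sum = 1.4400 ≥ 1.0000. Cooperation sustainable.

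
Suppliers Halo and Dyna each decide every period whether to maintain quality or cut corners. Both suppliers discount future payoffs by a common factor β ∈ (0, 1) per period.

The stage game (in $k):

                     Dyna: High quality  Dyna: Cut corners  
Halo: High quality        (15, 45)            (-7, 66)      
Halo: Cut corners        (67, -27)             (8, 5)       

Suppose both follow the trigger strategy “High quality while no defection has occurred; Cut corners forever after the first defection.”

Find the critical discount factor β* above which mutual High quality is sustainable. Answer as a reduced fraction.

52/59

For Halo: deviation gain 67−15 = 52, per-period punishment loss 15−8 = 7. IC gives β ≥ 52/59.
For Dyna: gain 21, loss 40 per period, so β ≥ 21/61.
The tighter constraint is Halo's, so cooperation needs β ≥ 52/59.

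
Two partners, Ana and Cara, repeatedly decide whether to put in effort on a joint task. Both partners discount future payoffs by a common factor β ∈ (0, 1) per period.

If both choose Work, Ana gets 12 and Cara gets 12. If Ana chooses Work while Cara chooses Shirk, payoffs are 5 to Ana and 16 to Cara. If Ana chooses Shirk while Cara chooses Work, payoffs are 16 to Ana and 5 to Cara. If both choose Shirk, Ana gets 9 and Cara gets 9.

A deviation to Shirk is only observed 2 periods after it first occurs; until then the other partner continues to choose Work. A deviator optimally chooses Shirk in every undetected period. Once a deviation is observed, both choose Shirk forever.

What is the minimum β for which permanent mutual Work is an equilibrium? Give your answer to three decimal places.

0.756

Deviating for the 2 undetected periods gains 16−12 = 4 per period over cooperation, then loses 12−9 = 3 per period forever once punishment starts.
Gain: 4(1 + β + … + β^1); loss: 3·β^2/(1−β).
No profitable deviation ⇔ 4(1−β^2) ≤ 3·β^2, i.e. β^2 ≥ 4/(4+3) = 4/7.
Hence β ≥ (4/7)^(1/2) ≈ 0.756.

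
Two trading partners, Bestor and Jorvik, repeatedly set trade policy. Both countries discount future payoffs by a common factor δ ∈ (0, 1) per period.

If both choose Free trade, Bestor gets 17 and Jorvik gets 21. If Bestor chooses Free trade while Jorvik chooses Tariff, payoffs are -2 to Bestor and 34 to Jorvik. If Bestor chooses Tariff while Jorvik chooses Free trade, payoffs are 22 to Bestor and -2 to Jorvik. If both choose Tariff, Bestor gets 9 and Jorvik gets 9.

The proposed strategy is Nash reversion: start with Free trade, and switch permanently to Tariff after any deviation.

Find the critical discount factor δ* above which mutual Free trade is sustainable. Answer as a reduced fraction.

Bestor: cooperation gives 17 each period; deviation gives 22 once then 9 forever.
  17/(1−δ) ≥ 22 + 9δ/(1−δ) ⇒ δ ≥ 5/13.
Jorvik: cooperation gives 21 each period; deviation gives 34 once then 9 forever.
  δ ≥ 13/25.
Both must hold, so the binding constraint is Jorvik's: δ ≥ 13/25.

13/25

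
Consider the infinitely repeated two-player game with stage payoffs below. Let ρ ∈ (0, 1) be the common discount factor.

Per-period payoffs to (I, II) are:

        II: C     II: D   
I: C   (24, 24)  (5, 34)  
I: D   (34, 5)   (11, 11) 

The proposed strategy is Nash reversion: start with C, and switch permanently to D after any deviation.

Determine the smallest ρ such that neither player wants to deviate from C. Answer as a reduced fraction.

10/23

Cooperation forever yields 24 each period: 24/(1−ρ).
Deviating yields 34 once, then 11 forever: 34 + 11ρ/(1−ρ).
No profitable deviation requires 24/(1−ρ) ≥ 34 + 11ρ/(1−ρ).
Multiplying by (1−ρ): 24 ≥ 34(1−ρ) + 11ρ = 34 − 23ρ.
So 23ρ ≥ 10, i.e. ρ ≥ 10/23.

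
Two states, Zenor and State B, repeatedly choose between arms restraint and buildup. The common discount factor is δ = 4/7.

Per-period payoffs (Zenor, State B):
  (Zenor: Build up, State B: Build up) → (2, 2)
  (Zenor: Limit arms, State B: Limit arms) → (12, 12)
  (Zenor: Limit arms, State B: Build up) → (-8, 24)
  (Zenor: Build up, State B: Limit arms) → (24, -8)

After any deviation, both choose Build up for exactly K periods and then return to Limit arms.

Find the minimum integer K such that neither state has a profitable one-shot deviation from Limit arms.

Need Σ_{k=1}^{K} δ^k ≥ (24−12)/(12−2) = 1.2000 at δ = 4/7.
At K = 4 the sum is 1.1912 < 1.2000; at K = 5 it is 1.2521 ≥ 1.2000.
So the minimum punishment length is K = 5.

5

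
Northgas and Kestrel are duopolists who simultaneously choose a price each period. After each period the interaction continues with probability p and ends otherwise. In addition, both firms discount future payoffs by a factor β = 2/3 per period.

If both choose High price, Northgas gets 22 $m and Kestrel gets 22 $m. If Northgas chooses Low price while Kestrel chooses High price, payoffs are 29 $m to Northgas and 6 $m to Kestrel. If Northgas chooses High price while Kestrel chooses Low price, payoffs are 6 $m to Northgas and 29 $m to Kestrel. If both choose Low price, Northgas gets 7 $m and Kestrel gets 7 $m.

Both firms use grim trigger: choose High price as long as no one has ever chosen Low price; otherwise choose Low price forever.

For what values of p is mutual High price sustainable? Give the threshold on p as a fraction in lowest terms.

Expected continuation weight on next period's payoff is β·p = 2/3·p, which plays the role of the discount factor.
Cooperation requires 2/3·p ≥ (29−22)/(29−7) = 7/22, hence p ≥ 21/44.

21/44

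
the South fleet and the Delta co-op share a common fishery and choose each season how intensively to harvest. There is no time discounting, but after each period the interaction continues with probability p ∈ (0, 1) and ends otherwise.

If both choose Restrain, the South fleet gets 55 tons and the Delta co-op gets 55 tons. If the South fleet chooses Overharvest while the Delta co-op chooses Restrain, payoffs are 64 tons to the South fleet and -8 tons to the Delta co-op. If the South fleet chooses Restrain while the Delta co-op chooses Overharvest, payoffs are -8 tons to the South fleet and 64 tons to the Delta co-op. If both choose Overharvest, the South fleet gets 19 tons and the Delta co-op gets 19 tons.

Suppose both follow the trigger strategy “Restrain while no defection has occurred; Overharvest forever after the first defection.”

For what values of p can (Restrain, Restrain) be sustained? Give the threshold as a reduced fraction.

Expected cooperation value is 55 + p·55 + p²·55 + … = 55/(1−p); deviation gives 64 + p·19/(1−p).
55 ≥ 64(1−p) + 19p ⇒ 45p ≥ 9 ⇒ p ≥ 9/45 = 1/5.

1/5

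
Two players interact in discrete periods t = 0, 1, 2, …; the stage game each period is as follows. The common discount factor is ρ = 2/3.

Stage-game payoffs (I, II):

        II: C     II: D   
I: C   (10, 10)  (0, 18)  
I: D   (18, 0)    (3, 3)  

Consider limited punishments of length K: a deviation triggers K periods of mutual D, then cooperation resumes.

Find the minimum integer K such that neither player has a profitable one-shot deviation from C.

3

Need Σ_{k=1}^{K} ρ^k ≥ (18−10)/(10−3) = 1.1429 at ρ = 2/3.
At K = 2 the sum is 1.1111 < 1.1429; at K = 3 it is 1.4074 ≥ 1.1429.
So the minimum punishment length is K = 3.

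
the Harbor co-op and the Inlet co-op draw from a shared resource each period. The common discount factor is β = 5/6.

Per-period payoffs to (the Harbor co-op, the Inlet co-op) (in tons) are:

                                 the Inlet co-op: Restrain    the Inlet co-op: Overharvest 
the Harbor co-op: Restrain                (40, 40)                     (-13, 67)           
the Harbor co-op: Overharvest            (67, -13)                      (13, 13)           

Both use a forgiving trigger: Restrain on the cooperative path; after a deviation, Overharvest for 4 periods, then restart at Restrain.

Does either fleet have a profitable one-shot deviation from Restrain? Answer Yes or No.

No

Comparing payoff streams over the 5 periods until play realigns: cooperate → 40(1+β+…+β^4); deviate → 67 + 13(β+…+β^4).
Cooperation is sustained iff (40−13)(β+…+β^4) ≥ 67−40.
β+…+β^4 = 5/6·(1−(5/6)^4)/(1−5/6) = 2.5887, and (67−40)/(40−13) = 1.0000.
2.5887 ≥ 1.0000, so cooperation is sustainable.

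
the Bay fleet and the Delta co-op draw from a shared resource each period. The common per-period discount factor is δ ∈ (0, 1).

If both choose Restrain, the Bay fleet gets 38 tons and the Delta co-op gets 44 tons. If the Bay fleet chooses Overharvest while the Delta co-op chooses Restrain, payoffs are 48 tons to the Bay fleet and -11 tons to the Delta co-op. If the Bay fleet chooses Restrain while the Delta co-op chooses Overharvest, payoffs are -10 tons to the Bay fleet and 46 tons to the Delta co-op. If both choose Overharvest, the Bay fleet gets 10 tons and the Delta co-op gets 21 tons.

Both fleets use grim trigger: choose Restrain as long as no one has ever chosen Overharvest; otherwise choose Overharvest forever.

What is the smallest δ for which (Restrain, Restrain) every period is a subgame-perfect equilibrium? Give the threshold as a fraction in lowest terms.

For the Bay fleet: deviation gain 48−38 = 10, per-period punishment loss 38−10 = 28. IC gives δ ≥ 10/38 = 5/19.
For the Delta co-op: gain 2, loss 23 per period, so δ ≥ 2/25.
The tighter constraint is the Bay fleet's, so cooperation needs δ ≥ 5/19.

5/19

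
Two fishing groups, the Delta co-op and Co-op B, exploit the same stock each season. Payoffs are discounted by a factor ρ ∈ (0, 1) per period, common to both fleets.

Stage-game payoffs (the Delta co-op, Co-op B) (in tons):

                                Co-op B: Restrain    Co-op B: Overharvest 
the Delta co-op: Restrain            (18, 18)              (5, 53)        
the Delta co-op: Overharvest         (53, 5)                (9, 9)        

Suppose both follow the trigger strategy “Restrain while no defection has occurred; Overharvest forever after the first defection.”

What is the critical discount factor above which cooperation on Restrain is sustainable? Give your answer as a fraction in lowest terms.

18/(1−ρ) ≥ 53 + 9ρ/(1−ρ)
18 ≥ 53 − 44ρ
ρ ≥ 35/44.

35/44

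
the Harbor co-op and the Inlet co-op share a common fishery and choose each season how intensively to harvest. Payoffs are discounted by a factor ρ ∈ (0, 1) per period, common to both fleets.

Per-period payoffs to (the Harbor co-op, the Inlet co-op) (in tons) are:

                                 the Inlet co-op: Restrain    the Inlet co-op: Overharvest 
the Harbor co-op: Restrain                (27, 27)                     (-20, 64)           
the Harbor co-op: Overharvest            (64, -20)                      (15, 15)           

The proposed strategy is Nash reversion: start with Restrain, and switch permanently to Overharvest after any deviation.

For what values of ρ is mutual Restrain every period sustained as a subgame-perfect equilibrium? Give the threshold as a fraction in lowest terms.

37/49

Under grim trigger the critical discount factor is (T−C)/(T−P) with T = 64, C = 27, P = 15.
ρ* = (64−27)/(64−15) = 37/49.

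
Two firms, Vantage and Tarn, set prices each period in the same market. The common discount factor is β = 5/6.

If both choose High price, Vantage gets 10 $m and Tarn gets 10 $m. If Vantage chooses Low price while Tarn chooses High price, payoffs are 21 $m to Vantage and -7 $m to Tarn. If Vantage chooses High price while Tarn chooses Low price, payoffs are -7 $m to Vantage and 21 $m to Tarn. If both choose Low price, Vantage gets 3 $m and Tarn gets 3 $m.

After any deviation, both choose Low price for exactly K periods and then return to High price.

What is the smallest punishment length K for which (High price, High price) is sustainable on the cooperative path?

3

Need Σ_{k=1}^{K} β^k ≥ (21−10)/(10−3) = 1.5714 at β = 5/6.
At K = 2 the sum is 1.5278 < 1.5714; at K = 3 it is 2.1065 ≥ 1.5714.
So the minimum punishment length is K = 3.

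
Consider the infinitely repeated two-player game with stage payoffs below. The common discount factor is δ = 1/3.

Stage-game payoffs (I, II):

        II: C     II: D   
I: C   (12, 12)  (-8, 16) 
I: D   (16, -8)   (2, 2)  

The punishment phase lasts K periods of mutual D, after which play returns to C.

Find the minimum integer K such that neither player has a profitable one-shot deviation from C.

IC: δ(1−δ^K)/(1−δ) ≥ (16−12)/(12−2) = 2/5.
With δ = 1/3: need 1 − δ^K ≥ 2/5·(1−1/3)/(1/3), i.e. δ^K ≤ 0.2000.
Since (1/3)^1 = 0.3333 and (1/3)^2 = 0.1111, the smallest such K is 2.

2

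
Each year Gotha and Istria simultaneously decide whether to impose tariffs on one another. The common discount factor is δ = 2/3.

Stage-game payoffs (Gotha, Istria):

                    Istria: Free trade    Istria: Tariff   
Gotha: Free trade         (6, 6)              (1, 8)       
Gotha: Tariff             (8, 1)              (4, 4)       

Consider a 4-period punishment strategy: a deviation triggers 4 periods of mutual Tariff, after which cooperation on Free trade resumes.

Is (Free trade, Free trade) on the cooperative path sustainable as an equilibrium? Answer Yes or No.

Yes

A one-shot deviation gives 8 now, then 4 for 4 periods, then back to 6.
Gain from deviating: (8−6) today; loss: (6−4) in each of the next 4 periods.
No-deviation condition: (6−4)(δ+…+δ^4) ≥ 8−6, i.e. δ+…+δ^4 ≥ 1.
At δ = 2/3: δ+…+δ^4 = 1.6049 ≥ 1.0000.
So cooperation is sustainable.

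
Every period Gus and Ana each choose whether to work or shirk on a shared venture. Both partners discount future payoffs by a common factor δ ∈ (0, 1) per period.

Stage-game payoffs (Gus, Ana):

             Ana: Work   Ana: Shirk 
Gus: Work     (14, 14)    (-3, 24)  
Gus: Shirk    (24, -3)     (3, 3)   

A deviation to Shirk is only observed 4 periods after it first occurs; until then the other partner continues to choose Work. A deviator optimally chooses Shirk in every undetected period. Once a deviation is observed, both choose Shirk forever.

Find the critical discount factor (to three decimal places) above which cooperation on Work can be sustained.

0.831

A deviator earns 24 for 4 periods, then 3 forever; cooperating earns 14 forever. Multiplying the IC by (1−δ):
14 ≥ 24(1−δ^4) + 3δ^4, so 21·δ^4 ≥ 10 and δ^4 ≥ 10/21.
δ ≥ (10/21)^(1/4) ≈ 0.831.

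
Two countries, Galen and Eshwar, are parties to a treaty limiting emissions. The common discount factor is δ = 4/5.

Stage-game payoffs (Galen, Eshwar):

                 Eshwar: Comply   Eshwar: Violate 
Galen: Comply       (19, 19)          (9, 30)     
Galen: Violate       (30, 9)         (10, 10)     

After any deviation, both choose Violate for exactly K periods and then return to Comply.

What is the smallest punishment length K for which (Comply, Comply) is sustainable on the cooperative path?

Need Σ_{k=1}^{K} δ^k ≥ (30−19)/(19−10) = 1.2222 at δ = 4/5.
At K = 1 the sum is 0.8000 < 1.2222; at K = 2 it is 1.4400 ≥ 1.2222.
So the minimum punishment length is K = 2.

2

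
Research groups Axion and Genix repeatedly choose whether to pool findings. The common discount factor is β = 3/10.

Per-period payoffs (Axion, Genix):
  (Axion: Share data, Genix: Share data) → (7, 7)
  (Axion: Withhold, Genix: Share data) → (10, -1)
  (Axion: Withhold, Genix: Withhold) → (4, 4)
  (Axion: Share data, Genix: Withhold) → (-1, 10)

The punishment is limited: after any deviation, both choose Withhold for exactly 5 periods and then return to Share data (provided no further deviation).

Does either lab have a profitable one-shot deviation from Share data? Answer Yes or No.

IC: β+…+β^5 ≥ (10−7)/(7−4) = 1.
At β = 3/10: partial sum = 0.4275 < 1.0000. Cooperation not sustainable.

Yes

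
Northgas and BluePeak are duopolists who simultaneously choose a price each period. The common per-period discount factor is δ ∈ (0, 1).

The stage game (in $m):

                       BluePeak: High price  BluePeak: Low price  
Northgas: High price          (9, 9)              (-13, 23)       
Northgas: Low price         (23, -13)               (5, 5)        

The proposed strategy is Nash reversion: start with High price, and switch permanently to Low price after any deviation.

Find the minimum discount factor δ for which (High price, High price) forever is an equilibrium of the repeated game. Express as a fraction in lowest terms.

9/(1−δ) ≥ 23 + 5δ/(1−δ)
9 ≥ 23 − 18δ
δ ≥ 14/18 = 7/9.

7/9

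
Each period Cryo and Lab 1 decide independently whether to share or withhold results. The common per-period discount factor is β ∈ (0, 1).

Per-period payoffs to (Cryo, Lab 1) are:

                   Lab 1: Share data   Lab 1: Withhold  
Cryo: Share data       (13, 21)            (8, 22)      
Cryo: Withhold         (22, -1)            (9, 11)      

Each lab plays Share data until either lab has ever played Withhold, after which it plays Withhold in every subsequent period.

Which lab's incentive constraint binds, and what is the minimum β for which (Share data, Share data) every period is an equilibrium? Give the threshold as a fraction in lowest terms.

For Cryo: deviation gain 22−13 = 9, per-period punishment loss 13−9 = 4. IC gives β ≥ 9/13.
For Lab 1: gain 1, loss 10 per period, so β ≥ 1/11.
The tighter constraint is Cryo's, so cooperation needs β ≥ 9/13.

Cryo; β ≥ 9/13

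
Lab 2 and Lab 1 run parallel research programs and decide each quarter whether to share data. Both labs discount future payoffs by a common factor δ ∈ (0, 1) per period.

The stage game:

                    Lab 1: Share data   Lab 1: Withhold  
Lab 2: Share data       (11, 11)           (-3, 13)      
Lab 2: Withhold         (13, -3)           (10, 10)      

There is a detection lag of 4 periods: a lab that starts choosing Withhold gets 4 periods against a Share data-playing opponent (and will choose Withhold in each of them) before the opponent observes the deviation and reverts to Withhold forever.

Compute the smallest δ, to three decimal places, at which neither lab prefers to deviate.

A deviator earns 13 for 4 periods, then 10 forever; cooperating earns 11 forever. Multiplying the IC by (1−δ):
11 ≥ 13(1−δ^4) + 10δ^4, so 3·δ^4 ≥ 2 and δ^4 ≥ 2/3.
δ ≥ (2/3)^(1/4) ≈ 0.904.

0.904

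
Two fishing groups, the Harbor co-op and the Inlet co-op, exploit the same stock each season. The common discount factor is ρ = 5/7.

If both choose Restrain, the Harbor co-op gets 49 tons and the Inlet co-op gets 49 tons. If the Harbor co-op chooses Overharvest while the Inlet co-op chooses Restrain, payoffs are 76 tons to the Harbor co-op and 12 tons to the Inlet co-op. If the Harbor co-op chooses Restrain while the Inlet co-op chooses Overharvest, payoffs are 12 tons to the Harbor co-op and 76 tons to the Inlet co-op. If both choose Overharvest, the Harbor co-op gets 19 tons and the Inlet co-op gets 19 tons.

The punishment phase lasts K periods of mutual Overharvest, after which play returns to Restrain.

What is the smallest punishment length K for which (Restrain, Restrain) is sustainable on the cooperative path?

2

IC: ρ(1−ρ^K)/(1−ρ) ≥ (76−49)/(49−19) = 9/10.
With ρ = 5/7: need 1 − ρ^K ≥ 9/10·(1−5/7)/(5/7), i.e. ρ^K ≤ 0.6400.
Since (5/7)^1 = 0.7143 and (5/7)^2 = 0.5102, the smallest such K is 2.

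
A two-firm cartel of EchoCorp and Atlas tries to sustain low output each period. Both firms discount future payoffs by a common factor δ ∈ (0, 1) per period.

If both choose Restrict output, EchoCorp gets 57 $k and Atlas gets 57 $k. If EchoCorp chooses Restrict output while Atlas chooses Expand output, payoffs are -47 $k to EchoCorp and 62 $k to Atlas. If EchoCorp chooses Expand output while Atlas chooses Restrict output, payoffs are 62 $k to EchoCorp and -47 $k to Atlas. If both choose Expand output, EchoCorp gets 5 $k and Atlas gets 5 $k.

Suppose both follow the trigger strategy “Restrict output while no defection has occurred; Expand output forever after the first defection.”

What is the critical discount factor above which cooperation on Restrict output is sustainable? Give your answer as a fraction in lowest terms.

57/(1−δ) ≥ 62 + 5δ/(1−δ)
57 ≥ 62 − 57δ
δ ≥ 5/57.

5/57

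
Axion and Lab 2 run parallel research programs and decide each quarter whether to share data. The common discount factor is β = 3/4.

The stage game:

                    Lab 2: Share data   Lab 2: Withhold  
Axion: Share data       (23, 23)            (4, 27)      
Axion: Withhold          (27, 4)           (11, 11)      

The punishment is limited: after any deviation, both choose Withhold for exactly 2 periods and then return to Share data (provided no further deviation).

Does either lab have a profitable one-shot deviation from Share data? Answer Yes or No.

A one-shot deviation gives 27 now, then 11 for 2 periods, then back to 23.
Gain from deviating: (27−23) today; loss: (23−11) in each of the next 2 periods.
No-deviation condition: (23−11)(β+…+β^2) ≥ 27−23, i.e. β+…+β^2 ≥ 1/3.
At β = 3/4: β+…+β^2 = 1.3125 ≥ 0.3333.
So cooperation is sustainable.

No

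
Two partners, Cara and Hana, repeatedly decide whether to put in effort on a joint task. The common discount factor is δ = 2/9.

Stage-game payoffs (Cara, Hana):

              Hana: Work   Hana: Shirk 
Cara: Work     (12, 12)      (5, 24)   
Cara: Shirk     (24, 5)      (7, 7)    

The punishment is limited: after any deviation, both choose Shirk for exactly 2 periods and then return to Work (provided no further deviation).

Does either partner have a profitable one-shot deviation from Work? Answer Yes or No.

Comparing payoff streams over the 3 periods until play realigns: cooperate → 12(1+δ+…+δ^2); deviate → 24 + 7(δ+…+δ^2).
Cooperation is sustained iff (12−7)(δ+…+δ^2) ≥ 24−12.
δ+…+δ^2 = 2/9·(1−(2/9)^2)/(1−2/9) = 0.2716, and (24−12)/(12−7) = 2.4000.
0.2716 < 2.4000, so cooperation is not sustainable.

Yes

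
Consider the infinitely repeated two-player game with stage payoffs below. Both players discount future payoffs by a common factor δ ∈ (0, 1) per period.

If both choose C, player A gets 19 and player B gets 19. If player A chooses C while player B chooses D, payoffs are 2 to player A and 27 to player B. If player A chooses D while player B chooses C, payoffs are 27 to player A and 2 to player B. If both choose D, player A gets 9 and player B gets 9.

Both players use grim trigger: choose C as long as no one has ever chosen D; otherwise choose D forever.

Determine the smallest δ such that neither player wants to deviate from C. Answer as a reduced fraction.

19/(1−δ) ≥ 27 + 9δ/(1−δ)
19 ≥ 27 − 18δ
δ ≥ 8/18 = 4/9.

4/9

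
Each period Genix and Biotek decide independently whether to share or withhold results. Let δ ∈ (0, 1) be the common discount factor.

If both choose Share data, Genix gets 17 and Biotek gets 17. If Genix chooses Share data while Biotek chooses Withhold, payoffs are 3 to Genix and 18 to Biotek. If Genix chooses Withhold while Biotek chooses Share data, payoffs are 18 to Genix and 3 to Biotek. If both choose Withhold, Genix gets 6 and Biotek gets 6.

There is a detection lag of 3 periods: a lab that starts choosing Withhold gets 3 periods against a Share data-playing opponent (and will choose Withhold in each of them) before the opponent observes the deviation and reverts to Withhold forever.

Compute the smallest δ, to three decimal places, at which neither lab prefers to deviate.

0.437

A deviator earns 18 for 3 periods, then 6 forever; cooperating earns 17 forever. Multiplying the IC by (1−δ):
17 ≥ 18(1−δ^3) + 6δ^3, so 12·δ^3 ≥ 1 and δ^3 ≥ 1/12.
δ ≥ (1/12)^(1/3) ≈ 0.437.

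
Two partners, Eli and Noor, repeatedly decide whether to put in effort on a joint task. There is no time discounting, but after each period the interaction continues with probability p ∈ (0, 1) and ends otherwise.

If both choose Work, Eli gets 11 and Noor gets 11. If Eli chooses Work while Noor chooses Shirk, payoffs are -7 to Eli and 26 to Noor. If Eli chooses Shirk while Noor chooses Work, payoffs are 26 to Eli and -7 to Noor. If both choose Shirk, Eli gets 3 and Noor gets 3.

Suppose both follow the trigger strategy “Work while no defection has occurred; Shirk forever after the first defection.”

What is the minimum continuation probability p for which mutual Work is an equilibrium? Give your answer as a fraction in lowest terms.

15/23

Expected cooperation value is 11 + p·11 + p²·11 + … = 11/(1−p); deviation gives 26 + p·3/(1−p).
11 ≥ 26(1−p) + 3p ⇒ 23p ≥ 15 ⇒ p ≥ 15/23.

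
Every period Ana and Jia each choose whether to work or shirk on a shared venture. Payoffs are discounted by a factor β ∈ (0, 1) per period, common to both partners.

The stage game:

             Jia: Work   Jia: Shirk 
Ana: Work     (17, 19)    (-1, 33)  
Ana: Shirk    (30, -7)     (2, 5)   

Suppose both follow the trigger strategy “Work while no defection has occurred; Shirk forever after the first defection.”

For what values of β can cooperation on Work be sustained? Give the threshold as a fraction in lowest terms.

Ana's threshold: (30−17)/(30−2) = 13/28.
Jia's threshold: (33−19)/(33−5) = 1/2.
13/28 < 1/2, so Jia binds and β* = 1/2.

1/2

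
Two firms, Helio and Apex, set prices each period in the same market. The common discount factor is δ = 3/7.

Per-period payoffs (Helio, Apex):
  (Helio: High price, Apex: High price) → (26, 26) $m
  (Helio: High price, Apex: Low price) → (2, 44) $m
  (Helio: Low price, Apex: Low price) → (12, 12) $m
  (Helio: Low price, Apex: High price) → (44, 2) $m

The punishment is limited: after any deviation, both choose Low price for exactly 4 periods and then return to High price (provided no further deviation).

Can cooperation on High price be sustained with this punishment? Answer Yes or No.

Comparing payoff streams over the 5 periods until play realigns: cooperate → 26(1+δ+…+δ^4); deviate → 44 + 12(δ+…+δ^4).
Cooperation is sustained iff (26−12)(δ+…+δ^4) ≥ 44−26.
δ+…+δ^4 = 3/7·(1−(3/7)^4)/(1−3/7) = 0.7247, and (44−26)/(26−12) = 1.2857.
0.7247 < 1.2857, so cooperation is not sustainable.

No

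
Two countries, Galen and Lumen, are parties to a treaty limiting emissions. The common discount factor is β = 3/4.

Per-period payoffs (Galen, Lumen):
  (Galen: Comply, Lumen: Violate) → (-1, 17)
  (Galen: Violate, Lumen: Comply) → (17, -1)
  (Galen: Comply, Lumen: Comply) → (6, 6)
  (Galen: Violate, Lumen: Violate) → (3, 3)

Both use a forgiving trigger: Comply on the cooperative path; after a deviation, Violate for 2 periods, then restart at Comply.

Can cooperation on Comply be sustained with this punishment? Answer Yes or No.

No

IC: β+…+β^2 ≥ (17−6)/(6−3) = 11/3.
At β = 3/4: partial sum = 1.3125 < 3.6667. Cooperation not sustainable.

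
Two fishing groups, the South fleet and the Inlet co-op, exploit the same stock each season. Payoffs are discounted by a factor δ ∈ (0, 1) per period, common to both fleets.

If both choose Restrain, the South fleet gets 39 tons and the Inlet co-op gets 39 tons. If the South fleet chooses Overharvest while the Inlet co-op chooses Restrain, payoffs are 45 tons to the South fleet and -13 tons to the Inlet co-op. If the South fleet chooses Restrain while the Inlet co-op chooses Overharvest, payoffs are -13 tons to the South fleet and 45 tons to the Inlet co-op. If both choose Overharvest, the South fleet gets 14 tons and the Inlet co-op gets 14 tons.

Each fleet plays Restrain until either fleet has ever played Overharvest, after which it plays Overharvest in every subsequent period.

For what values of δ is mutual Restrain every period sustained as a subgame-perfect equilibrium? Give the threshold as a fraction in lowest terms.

6/31

39/(1−δ) ≥ 45 + 14δ/(1−δ)
39 ≥ 45 − 31δ
δ ≥ 6/31.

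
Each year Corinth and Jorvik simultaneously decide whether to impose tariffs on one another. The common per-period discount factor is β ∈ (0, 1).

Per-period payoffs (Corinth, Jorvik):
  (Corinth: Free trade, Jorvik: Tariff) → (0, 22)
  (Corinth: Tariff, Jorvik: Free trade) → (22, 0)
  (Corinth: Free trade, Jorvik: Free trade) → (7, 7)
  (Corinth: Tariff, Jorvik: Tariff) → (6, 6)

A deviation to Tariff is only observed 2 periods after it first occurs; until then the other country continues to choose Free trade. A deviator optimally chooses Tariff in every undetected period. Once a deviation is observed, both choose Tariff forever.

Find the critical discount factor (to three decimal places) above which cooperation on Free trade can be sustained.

0.968

The best deviation is to choose Tariff for all 2 undetected periods, earning 22 each, then 6 forever once detected.
Deviation value: 22(1−β^2)/(1−β) + 6β^2/(1−β); cooperation value: 7/(1−β).
IC: 7 ≥ 22(1−β^2) + 6β^2 = 22 − 16β^2.
So β^2 ≥ 15/16, giving β ≥ (15/16)^(1/2) ≈ 0.968.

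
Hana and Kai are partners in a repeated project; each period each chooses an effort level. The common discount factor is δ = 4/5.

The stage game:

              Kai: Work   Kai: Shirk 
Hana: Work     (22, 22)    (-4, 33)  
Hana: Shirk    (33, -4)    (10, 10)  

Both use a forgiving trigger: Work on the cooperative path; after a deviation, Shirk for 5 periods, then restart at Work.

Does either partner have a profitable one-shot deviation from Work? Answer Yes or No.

No

Comparing payoff streams over the 6 periods until play realigns: cooperate → 22(1+δ+…+δ^5); deviate → 33 + 10(δ+…+δ^5).
Cooperation is sustained iff (22−10)(δ+…+δ^5) ≥ 33−22.
δ+…+δ^5 = 4/5·(1−(4/5)^5)/(1−4/5) = 2.6893, and (33−22)/(22−10) = 0.9167.
2.6893 ≥ 0.9167, so cooperation is sustainable.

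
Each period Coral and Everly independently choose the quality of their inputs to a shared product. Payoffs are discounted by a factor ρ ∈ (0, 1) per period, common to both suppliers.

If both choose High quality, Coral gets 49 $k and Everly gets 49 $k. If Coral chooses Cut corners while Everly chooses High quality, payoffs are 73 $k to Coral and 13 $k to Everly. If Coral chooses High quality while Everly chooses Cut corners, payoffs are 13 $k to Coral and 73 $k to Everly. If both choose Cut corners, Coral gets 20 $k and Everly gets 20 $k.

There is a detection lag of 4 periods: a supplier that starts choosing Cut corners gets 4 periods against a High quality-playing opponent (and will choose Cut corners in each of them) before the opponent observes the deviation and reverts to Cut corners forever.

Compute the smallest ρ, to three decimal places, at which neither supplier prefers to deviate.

The best deviation is to choose Cut corners for all 4 undetected periods, earning 73 each, then 20 forever once detected.
Deviation value: 73(1−ρ^4)/(1−ρ) + 20ρ^4/(1−ρ); cooperation value: 49/(1−ρ).
IC: 49 ≥ 73(1−ρ^4) + 20ρ^4 = 73 − 53ρ^4.
So ρ^4 ≥ 24/53, giving ρ ≥ (24/53)^(1/4) ≈ 0.820.

0.820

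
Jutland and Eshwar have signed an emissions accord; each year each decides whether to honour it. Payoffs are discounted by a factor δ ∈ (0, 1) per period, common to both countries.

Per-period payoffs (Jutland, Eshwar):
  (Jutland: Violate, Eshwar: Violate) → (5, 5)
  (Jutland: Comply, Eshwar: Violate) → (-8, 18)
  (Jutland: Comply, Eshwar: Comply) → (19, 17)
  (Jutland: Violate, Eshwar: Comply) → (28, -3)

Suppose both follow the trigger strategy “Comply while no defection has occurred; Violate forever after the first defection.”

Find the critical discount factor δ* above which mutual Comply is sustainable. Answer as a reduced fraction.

9/23

Jutland's threshold: (28−19)/(28−5) = 9/23.
Eshwar's threshold: (18−17)/(18−5) = 1/13.
9/23 > 1/13, so Jutland binds and δ* = 9/23.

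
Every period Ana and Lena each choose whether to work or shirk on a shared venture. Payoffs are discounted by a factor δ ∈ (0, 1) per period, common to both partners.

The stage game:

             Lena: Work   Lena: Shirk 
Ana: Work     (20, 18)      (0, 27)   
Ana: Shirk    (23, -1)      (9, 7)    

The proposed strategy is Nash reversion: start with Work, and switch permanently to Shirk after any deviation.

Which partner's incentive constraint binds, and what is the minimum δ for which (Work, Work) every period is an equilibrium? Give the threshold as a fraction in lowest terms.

Ana's threshold: (23−20)/(23−9) = 3/14.
Lena's threshold: (27−18)/(27−7) = 9/20.
3/14 < 9/20, so Lena binds and δ* = 9/20.

Lena; δ ≥ 9/20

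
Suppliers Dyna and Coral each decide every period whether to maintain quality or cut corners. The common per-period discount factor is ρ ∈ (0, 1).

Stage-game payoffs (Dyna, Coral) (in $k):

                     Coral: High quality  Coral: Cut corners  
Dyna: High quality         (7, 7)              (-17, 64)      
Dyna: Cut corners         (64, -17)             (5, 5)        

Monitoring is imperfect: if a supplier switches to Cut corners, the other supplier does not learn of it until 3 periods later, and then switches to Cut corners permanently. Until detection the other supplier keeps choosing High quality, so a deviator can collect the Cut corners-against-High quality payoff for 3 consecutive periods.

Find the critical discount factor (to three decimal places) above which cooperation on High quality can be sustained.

The best deviation is to choose Cut corners for all 3 undetected periods, earning 64 each, then 5 forever once detected.
Deviation value: 64(1−ρ^3)/(1−ρ) + 5ρ^3/(1−ρ); cooperation value: 7/(1−ρ).
IC: 7 ≥ 64(1−ρ^3) + 5ρ^3 = 64 − 59ρ^3.
So ρ^3 ≥ 57/59, giving ρ ≥ (57/59)^(1/3) ≈ 0.989.

0.989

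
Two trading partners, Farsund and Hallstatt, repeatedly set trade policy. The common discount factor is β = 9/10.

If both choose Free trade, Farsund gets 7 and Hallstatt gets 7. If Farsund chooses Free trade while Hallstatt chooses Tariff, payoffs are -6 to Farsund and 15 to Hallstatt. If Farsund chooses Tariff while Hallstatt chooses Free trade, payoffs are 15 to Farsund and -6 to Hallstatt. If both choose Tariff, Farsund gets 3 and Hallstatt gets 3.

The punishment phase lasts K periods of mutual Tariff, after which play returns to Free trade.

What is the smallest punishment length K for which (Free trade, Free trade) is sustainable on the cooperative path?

IC: β(1−β^K)/(1−β) ≥ (15−7)/(7−3) = 2.
With β = 9/10: need 1 − β^K ≥ 2·(1−9/10)/(9/10), i.e. β^K ≤ 0.7778.
Since (9/10)^2 = 0.8100 and (9/10)^3 = 0.7290, the smallest such K is 3.

3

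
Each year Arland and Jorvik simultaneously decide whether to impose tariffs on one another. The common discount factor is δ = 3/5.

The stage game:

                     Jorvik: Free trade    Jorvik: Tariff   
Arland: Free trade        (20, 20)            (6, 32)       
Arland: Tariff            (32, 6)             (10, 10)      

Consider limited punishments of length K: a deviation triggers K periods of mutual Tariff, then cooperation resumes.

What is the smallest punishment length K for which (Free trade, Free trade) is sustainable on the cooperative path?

4

No profitable deviation requires (20−10)(δ+…+δ^K) ≥ 32−20, i.e. δ+…+δ^K ≥ 6/5 ≈ 1.2000.
With δ = 3/5, the partial sums are K=1: 0.6000, K=2: 0.9600, K=3: 1.1760, K=4: 1.3056.
K = 4 is the first length at which the sum reaches 1.2000.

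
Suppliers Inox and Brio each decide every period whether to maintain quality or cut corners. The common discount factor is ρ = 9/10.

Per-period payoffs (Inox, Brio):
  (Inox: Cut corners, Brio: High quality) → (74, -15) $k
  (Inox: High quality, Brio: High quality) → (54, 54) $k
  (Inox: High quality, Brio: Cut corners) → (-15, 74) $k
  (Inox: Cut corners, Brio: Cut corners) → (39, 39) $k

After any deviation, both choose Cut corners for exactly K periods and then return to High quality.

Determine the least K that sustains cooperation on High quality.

IC: ρ(1−ρ^K)/(1−ρ) ≥ (74−54)/(54−39) = 4/3.
With ρ = 9/10: need 1 − ρ^K ≥ 4/3·(1−9/10)/(9/10), i.e. ρ^K ≤ 0.8519.
Since (9/10)^1 = 0.9000 and (9/10)^2 = 0.8100, the smallest such K is 2.

2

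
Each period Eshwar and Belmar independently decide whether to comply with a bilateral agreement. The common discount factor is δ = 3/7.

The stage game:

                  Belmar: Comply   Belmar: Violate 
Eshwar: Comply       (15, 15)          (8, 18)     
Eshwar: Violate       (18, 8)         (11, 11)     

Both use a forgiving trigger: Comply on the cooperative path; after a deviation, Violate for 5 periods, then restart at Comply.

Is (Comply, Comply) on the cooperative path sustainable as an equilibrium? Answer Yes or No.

No

IC: δ+…+δ^5 ≥ (18−15)/(15−11) = 3/4.
At δ = 3/7: partial sum = 0.7392 < 0.7500. Cooperation not sustainable.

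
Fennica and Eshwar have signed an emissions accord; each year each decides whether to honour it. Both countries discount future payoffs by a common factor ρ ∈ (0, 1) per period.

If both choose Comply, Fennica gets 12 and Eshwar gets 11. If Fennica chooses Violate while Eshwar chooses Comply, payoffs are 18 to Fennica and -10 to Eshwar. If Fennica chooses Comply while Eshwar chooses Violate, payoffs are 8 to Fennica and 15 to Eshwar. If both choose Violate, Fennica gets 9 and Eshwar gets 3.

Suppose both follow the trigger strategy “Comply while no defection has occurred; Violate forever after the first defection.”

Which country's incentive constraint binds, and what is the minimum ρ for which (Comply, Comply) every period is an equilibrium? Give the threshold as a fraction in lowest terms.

Fennica's threshold: (18−12)/(18−9) = 2/3.
Eshwar's threshold: (15−11)/(15−3) = 1/3.
2/3 > 1/3, so Fennica binds and ρ* = 2/3.

Fennica; ρ ≥ 2/3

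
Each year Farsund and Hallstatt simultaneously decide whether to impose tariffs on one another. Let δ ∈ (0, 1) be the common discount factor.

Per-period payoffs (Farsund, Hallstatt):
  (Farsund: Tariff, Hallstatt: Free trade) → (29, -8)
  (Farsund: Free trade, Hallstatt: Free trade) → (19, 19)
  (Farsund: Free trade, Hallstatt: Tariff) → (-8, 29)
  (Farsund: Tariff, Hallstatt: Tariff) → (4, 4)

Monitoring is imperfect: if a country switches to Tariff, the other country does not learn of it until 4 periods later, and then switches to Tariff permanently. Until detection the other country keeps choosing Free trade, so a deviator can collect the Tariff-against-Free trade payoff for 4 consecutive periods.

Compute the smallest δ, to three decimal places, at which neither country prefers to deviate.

A deviator earns 29 for 4 periods, then 4 forever; cooperating earns 19 forever. Multiplying the IC by (1−δ):
19 ≥ 29(1−δ^4) + 4δ^4, so 25·δ^4 ≥ 10 and δ^4 ≥ 2/5.
δ ≥ (2/5)^(1/4) ≈ 0.795.

0.795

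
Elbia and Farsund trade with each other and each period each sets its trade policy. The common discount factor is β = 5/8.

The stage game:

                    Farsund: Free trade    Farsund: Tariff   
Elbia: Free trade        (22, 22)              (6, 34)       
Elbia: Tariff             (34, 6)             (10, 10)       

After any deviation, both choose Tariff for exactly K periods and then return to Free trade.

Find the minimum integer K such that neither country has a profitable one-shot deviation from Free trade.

2

IC: β(1−β^K)/(1−β) ≥ (34−22)/(22−10) = 1.
With β = 5/8: need 1 − β^K ≥ 1·(1−5/8)/(5/8), i.e. β^K ≤ 0.4000.
Since (5/8)^1 = 0.6250 and (5/8)^2 = 0.3906, the smallest such K is 2.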